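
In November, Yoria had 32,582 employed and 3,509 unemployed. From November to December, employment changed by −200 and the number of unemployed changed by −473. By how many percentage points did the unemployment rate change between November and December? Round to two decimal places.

November: labor force = 32,582 + 3,509 = 36,091; u = 3,509/36,091 = 9.72%.
December: labor force = 32,382 + 3,036 = 35,418; u = 3,036/35,418 = 8.57%.
Change = 8.57% − 9.72% = −1.15 pp.

The unemployment rate changed by −1.15 percentage points.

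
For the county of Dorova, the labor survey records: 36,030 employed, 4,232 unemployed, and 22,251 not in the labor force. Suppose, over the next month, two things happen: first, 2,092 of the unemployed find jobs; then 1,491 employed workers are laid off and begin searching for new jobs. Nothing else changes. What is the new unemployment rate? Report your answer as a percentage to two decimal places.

New unemployment rate ≈ 9.02%.

Initially, labor force = 36,030 + 4,232 = 40,262, so u = 4,232/40,262 = 10.51%.
After the first change, unemployed falls and employed rises by 2,092; labor force unchanged → E = 38,122, U = 2,140, labor force = 40,262.
After the second change, employed falls and unemployed rises by 1,491; labor force unchanged → E = 36,631, U = 3,631, labor force = 40,262.
New unemployment rate = 3,631 / 40,262 = 9.02%.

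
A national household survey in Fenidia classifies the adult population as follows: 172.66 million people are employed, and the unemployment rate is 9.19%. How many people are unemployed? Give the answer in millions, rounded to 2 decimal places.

About 17.47 million are unemployed.

Let U be the number unemployed. The labor force is E + U, and U/(E+U) = 0.0919.
So U = 0.0919 × 172.66 / (1 − 0.0919) = 15.8675 / 0.9081 ≈ 17.47 million.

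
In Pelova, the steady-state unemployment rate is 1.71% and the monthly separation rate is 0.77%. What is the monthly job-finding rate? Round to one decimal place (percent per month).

Job-finding rate ≈ 44.3% per month.

From u* = s/(s+f): f = s·(1−u)/u.
f = 0.77 × (1 − 0.0171) / 0.0171 = 0.7568 / 0.0171 ≈ 44.3% per month.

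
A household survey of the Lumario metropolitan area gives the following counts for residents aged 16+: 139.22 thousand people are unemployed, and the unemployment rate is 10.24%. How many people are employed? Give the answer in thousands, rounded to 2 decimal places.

About 1,220.35 thousand are employed.

Labor force = U / u = 139.22 / 0.1024 ≈ 1,359.57 thousand.
Employed = labor force − unemployed = 1,359.57 − 139.22 = 1,220.35 thousand.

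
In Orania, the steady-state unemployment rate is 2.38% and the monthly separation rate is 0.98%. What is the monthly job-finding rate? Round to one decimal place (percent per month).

Job-finding rate ≈ 40.2% per month.

From u* = s/(s+f): f = s·(1−u)/u.
f = 0.98 × (1 − 0.0238) / 0.0238 = 0.9567 / 0.0238 ≈ 40.2% per month.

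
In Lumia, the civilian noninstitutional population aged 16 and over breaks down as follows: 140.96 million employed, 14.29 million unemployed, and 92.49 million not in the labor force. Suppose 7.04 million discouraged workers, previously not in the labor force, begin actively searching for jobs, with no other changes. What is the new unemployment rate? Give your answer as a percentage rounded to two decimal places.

Initially, labor force = 140.96 + 14.29 = 155.25 million, so u = 14.29/155.25 = 9.20%.
After the change, unemployed and labor force both rise by 7.04 → E = 140.96, U = 21.33, labor force = 162.29 million.
New unemployment rate = 21.33 / 162.29 = 13.14%.

New unemployment rate ≈ 13.14%.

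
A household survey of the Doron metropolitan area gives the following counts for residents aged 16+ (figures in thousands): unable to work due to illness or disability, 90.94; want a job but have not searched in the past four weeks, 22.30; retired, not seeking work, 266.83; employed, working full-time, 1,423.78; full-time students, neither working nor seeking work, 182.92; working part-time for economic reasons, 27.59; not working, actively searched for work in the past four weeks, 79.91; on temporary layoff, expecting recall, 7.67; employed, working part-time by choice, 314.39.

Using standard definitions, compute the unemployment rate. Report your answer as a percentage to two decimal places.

Employed = 1,423.78 + 27.59 + 314.39 = 1,765.76 thousand (anyone who worked, including part-time for economic reasons, counts as employed).
Unemployed = 79.91 + 7.67 = 87.58 thousand (jobless and actively searching, or on temporary layoff).
Labor force = 1,765.76 + 87.58 = 1,853.34 thousand.
Unemployment rate = 87.58 / 1,853.34 = 4.73%.

Unemployment rate ≈ 4.73%.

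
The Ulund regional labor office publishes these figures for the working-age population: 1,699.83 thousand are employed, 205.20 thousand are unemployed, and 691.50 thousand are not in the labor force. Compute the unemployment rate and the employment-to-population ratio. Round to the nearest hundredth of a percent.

Labor force = employed + unemployed = 1,699.83 + 205.20 = 1,905.03 thousand.
Working-age population = 1,905.03 + 691.50 = 2,596.53 thousand.
Unemployment rate = 205.20 / 1,905.03 = 10.77%.
Employment-population ratio = 1,699.83 / 2,596.53 = 65.47%.

Unemployment rate ≈ 10.77%; employment-population ratio ≈ 65.47%.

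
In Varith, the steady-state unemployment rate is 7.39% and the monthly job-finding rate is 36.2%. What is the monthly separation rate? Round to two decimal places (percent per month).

From u* = s/(s+f): s = u·f/(1−u).
s = 0.0739 × 36.2 / (1 − 0.0739) = 2.6752 / 0.9261 ≈ 2.89% per month.

Separation rate ≈ 2.89% per month.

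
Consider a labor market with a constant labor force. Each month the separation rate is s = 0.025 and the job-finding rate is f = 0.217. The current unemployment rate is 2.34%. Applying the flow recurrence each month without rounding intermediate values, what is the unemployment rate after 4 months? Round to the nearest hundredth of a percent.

With a fixed labor force, u_{t+1} = u_t + s·(1−u_t) − f·u_t = u_t·(1−s−f) + s.
Here 1−s−f = 0.758 and s = 0.025.
u_1 = 0.023400 × 0.758 + 0.025 = 0.042737.
u_2 = 0.042737 × 0.758 + 0.025 = 0.057395.
u_3 = 0.057395 × 0.758 + 0.025 = 0.068505.
u_4 = 0.068505 × 0.758 + 0.025 = 0.076927.

Unemployment rate after four months ≈ 7.69%.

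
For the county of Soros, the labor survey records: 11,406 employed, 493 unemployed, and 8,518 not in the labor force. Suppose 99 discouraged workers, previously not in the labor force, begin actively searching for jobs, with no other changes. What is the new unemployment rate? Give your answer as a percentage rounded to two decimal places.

Initially, labor force = 11,406 + 493 = 11,899, so u = 493/11,899 = 4.14%.
After the change, unemployed and labor force both rise by 99 → E = 11,406, U = 592, labor force = 11,998.
New unemployment rate = 592 / 11,998 = 4.93%.

New unemployment rate ≈ 4.93%.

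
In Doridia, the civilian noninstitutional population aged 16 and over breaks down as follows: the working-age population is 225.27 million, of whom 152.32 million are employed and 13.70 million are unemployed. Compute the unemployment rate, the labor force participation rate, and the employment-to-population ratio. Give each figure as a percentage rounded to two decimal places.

Unemployment rate ≈ 8.25%; labor force participation rate ≈ 73.70%; employment-population ratio ≈ 67.62%.

Labor force = employed + unemployed = 152.32 + 13.70 = 166.02 million.
Unemployment rate = 13.70 / 166.02 = 8.25%.
Labor force participation rate = 166.02 / 225.27 = 73.70%.
Employment-population ratio = 152.32 / 225.27 = 67.62%.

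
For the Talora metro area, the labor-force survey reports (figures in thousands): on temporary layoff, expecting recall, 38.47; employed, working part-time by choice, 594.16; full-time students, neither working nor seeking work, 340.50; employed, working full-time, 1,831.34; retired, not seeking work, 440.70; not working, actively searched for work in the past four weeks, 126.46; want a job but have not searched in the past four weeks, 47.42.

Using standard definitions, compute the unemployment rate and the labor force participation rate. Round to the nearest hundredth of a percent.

Unemployment rate ≈ 6.37%; labor force participation rate ≈ 75.76%.

Employed = 594.16 + 1,831.34 = 2,425.50 thousand.
Unemployed = 38.47 + 126.46 = 164.93 thousand (jobless and actively searching, or on temporary layoff).
Labor force = 2,425.50 + 164.93 = 2,590.43 thousand.
Not in labor force = 340.50 + 440.70 + 47.42 = 828.62 thousand (those not working and not actively searching are outside the labor force — including those who want a job but have given up searching).
Civilian working-age population = 2,590.43 + 828.62 = 3,419.05 thousand.
Unemployment rate = 164.93 / 2,590.43 = 6.37%.
Labor force participation rate = 2,590.43 / 3,419.05 = 75.76%.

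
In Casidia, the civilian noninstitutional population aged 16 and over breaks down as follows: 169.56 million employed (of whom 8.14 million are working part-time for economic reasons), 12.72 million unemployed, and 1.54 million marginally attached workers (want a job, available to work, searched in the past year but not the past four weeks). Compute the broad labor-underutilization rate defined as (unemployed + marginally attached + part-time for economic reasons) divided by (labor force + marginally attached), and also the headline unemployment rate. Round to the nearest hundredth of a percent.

Labor force = 169.56 + 12.72 = 182.28 million.
Numerator = 12.72 + 1.54 + 8.14 = 22.40 million.
Denominator = 182.28 + 1.54 = 183.82 million.
Broad rate = 22.40 / 183.82 = 12.19%.
Headline unemployment rate = 12.72 / 182.28 = 6.98%.

Broad underutilization rate ≈ 12.19%; headline unemployment rate ≈ 6.98%.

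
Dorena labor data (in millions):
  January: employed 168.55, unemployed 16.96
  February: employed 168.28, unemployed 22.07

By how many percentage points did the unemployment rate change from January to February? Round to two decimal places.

The unemployment rate changed by +2.45 percentage points.

January: labor force = 168.55 + 16.96 = 185.51; u = 16.96/185.51 = 9.14%.
February: labor force = 168.28 + 22.07 = 190.35; u = 22.07/190.35 = 11.59%.
Change = 11.59% − 9.14% = +2.45 pp.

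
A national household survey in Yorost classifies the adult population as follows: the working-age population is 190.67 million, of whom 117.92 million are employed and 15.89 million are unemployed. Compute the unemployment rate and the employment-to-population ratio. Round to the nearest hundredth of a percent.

Labor force = employed + unemployed = 117.92 + 15.89 = 133.81 million.
Unemployment rate = 15.89 / 133.81 = 11.88%.
Employment-population ratio = 117.92 / 190.67 = 61.85%.

Unemployment rate ≈ 11.88%; employment-population ratio ≈ 61.85%.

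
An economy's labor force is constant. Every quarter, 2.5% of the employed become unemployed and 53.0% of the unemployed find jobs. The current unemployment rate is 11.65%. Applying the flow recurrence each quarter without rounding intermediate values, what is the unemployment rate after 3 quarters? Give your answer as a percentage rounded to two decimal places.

With a fixed labor force, u_{t+1} = u_t + s·(1−u_t) − f·u_t = u_t·(1−s−f) + s.
Here 1−s−f = 0.445 and s = 0.025.
u_1 = 0.116500 × 0.445 + 0.025 = 0.076843.
u_2 = 0.076843 × 0.445 + 0.025 = 0.059195.
u_3 = 0.059195 × 0.445 + 0.025 = 0.051342.

Unemployment rate after three quarters ≈ 5.13%.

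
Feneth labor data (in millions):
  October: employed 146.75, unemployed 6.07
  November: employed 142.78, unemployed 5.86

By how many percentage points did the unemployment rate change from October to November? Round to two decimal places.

The unemployment rate changed by −0.03 percentage points.

October: labor force = 146.75 + 6.07 = 152.82; u = 6.07/152.82 = 3.97%.
November: labor force = 142.78 + 5.86 = 148.64; u = 5.86/148.64 = 3.94%.
Change = 3.94% − 3.97% = −0.03 pp.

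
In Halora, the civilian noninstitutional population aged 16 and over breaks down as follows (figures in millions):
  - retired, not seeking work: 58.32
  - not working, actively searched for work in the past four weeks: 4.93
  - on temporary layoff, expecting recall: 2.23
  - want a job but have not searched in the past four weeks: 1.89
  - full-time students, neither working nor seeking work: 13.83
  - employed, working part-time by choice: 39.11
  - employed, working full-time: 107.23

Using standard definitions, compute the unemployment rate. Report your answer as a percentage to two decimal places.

Employed = 39.11 + 107.23 = 146.34 million.
Unemployed = 4.93 + 2.23 = 7.16 million (jobless and actively searching, or on temporary layoff).
Labor force = 146.34 + 7.16 = 153.50 million.
Unemployment rate = 7.16 / 153.50 = 4.66%.

Unemployment rate ≈ 4.66%.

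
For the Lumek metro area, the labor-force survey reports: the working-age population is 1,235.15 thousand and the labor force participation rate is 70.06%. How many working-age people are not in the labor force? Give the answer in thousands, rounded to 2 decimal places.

About 369.80 thousand are not in the labor force.

Share not in the labor force = 1 − 0.7006 = 0.2994.
Not in labor force = 0.2994 × 1,235.15 ≈ 369.80 thousand.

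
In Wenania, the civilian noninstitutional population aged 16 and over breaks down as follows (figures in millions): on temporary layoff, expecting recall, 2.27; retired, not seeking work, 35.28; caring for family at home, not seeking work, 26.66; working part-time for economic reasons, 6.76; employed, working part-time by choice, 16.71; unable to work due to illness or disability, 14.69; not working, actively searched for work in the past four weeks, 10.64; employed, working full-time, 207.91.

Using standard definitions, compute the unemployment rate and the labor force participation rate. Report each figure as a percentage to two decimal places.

Unemployment rate ≈ 5.28%; labor force participation rate ≈ 76.12%.

Employed = 6.76 + 16.71 + 207.91 = 231.38 million (anyone who worked, including part-time for economic reasons, counts as employed).
Unemployed = 2.27 + 10.64 = 12.91 million (jobless and actively searching, or on temporary layoff).
Labor force = 231.38 + 12.91 = 244.29 million.
Not in labor force = 35.28 + 26.66 + 14.69 = 76.63 million (those not working and not actively searching are outside the labor force).
Civilian working-age population = 244.29 + 76.63 = 320.92 million.
Unemployment rate = 12.91 / 244.29 = 5.28%.
Labor force participation rate = 244.29 / 320.92 = 76.12%.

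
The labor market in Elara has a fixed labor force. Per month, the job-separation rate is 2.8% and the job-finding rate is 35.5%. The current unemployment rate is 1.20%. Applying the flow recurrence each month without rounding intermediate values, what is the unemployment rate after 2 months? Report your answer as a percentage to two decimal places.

Unemployment rate after two months ≈ 4.98%.

With a fixed labor force, u_{t+1} = u_t + s·(1−u_t) − f·u_t = u_t·(1−s−f) + s.
Here 1−s−f = 0.617 and s = 0.028.
u_1 = 0.012000 × 0.617 + 0.028 = 0.035404.
u_2 = 0.035404 × 0.617 + 0.028 = 0.049844.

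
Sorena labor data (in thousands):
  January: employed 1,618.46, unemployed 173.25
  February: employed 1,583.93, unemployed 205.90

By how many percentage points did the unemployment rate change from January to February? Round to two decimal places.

The unemployment rate changed by +1.83 percentage points.

January: labor force = 1,618.46 + 173.25 = 1,791.71; u = 173.25/1,791.71 = 9.67%.
February: labor force = 1,583.93 + 205.90 = 1,789.83; u = 205.90/1,789.83 = 11.50%.
Change = 11.50% − 9.67% = +1.83 pp.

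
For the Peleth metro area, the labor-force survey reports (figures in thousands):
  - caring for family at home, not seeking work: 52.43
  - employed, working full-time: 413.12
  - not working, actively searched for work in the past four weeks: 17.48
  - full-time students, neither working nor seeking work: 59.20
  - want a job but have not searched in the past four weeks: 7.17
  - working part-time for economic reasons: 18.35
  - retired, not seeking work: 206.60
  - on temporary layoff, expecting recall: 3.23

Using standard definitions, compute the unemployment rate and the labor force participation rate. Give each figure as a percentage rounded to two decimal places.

Employed = 413.12 + 18.35 = 431.47 thousand (anyone who worked, including part-time for economic reasons, counts as employed).
Unemployed = 17.48 + 3.23 = 20.71 thousand (jobless and actively searching, or on temporary layoff).
Labor force = 431.47 + 20.71 = 452.18 thousand.
Not in labor force = 52.43 + 59.20 + 7.17 + 206.60 = 325.40 thousand (those not working and not actively searching are outside the labor force — including those who want a job but have given up searching).
Civilian working-age population = 452.18 + 325.40 = 777.58 thousand.
Unemployment rate = 20.71 / 452.18 = 4.58%.
Labor force participation rate = 452.18 / 777.58 = 58.15%.

Unemployment rate ≈ 4.58%; labor force participation rate ≈ 58.15%.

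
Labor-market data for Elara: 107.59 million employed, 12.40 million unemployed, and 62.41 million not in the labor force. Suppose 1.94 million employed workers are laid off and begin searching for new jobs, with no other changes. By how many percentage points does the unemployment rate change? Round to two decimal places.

The unemployment rate changes by +1.62 percentage points.

Initially, labor force = 107.59 + 12.40 = 119.99 million, so u = 12.40/119.99 = 10.33%.
After the change, employed falls and unemployed rises by 1.94; labor force unchanged → E = 105.65, U = 14.34, labor force = 119.99 million.
New unemployment rate = 14.34 / 119.99 = 11.95%.
Change = 11.95% − 10.33% = +1.62 percentage points.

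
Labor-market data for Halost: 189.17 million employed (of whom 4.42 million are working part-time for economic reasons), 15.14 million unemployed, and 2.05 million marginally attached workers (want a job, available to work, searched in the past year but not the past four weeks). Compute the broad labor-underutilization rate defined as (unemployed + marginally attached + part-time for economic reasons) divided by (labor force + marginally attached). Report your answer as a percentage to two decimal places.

Labor force = 189.17 + 15.14 = 204.31 million.
Numerator = 15.14 + 2.05 + 4.42 = 21.61 million.
Denominator = 204.31 + 2.05 = 206.36 million.
Broad rate = 21.61 / 206.36 = 10.47%.

Broad underutilization rate ≈ 10.47%.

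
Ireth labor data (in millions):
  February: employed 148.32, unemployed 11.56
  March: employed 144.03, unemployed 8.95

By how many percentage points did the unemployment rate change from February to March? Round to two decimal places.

The unemployment rate changed by −1.38 percentage points.

February: labor force = 148.32 + 11.56 = 159.88; u = 11.56/159.88 = 7.23%.
March: labor force = 144.03 + 8.95 = 152.98; u = 8.95/152.98 = 5.85%.
Change = 5.85% − 7.23% = −1.38 pp.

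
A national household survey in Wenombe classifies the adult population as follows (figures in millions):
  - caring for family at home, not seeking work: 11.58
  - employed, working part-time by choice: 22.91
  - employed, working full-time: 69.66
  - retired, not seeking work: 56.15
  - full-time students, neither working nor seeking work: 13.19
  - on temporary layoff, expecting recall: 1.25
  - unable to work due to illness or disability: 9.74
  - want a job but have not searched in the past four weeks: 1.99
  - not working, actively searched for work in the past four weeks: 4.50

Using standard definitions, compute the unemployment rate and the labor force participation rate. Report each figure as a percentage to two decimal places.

Unemployment rate ≈ 5.85%; labor force participation rate ≈ 51.48%.

Employed = 22.91 + 69.66 = 92.57 million.
Unemployed = 1.25 + 4.50 = 5.75 million (jobless and actively searching, or on temporary layoff).
Labor force = 92.57 + 5.75 = 98.32 million.
Not in labor force = 11.58 + 56.15 + 13.19 + 9.74 + 1.99 = 92.65 million (those not working and not actively searching are outside the labor force — including those who want a job but have given up searching).
Civilian working-age population = 98.32 + 92.65 = 190.97 million.
Unemployment rate = 5.75 / 98.32 = 5.85%.
Labor force participation rate = 98.32 / 190.97 = 51.48%.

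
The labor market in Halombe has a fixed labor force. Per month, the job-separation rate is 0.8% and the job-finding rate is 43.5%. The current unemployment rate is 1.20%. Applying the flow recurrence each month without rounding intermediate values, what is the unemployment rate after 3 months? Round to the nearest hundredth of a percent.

Unemployment rate after three months ≈ 1.70%.

With a fixed labor force, u_{t+1} = u_t + s·(1−u_t) − f·u_t = u_t·(1−s−f) + s.
Here 1−s−f = 0.557 and s = 0.008.
u_1 = 0.012000 × 0.557 + 0.008 = 0.014684.
u_2 = 0.014684 × 0.557 + 0.008 = 0.016179.
u_3 = 0.016179 × 0.557 + 0.008 = 0.017012.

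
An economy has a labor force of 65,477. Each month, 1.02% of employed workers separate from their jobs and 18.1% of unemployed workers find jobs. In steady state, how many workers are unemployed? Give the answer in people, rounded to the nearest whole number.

About 3,493 are unemployed in steady state.

Steady-state unemployment rate u* = s/(s+f) = 1.02/(1.02+18.1) = 0.053347.
Unemployed = u* × labor force = 0.053347 × 65,477 ≈ 3,493.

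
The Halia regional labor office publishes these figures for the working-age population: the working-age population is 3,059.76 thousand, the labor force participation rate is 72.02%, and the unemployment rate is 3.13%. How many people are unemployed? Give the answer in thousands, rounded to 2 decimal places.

About 68.97 thousand are unemployed.

Labor force = 0.7202 × 3,059.76 = 2,203.64 thousand.
Unemployed = 0.0313 × 2,203.64 ≈ 68.97 thousand.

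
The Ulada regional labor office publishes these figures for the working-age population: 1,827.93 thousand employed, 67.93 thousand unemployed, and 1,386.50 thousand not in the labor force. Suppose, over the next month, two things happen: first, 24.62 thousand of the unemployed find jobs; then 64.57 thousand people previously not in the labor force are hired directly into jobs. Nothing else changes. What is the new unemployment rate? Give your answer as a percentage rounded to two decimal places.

Initially, labor force = 1,827.93 + 67.93 = 1,895.86 thousand, so u = 67.93/1,895.86 = 3.58%.
After the first change, unemployed falls and employed rises by 24.62; labor force unchanged → E = 1,852.55, U = 43.31, labor force = 1,895.86 thousand.
After the second change, employed and labor force both rise by 64.57; unemployed unchanged → E = 1,917.12, U = 43.31, labor force = 1,960.43 thousand.
New unemployment rate = 43.31 / 1,960.43 = 2.21%.

New unemployment rate ≈ 2.21%.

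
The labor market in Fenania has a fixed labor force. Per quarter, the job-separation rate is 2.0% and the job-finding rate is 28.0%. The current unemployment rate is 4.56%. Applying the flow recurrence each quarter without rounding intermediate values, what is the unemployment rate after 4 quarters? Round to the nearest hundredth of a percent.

Unemployment rate after four quarters ≈ 6.16%.

With a fixed labor force, u_{t+1} = u_t + s·(1−u_t) − f·u_t = u_t·(1−s−f) + s.
Here 1−s−f = 0.700 and s = 0.020.
u_1 = 0.045600 × 0.700 + 0.020 = 0.051920.
u_2 = 0.051920 × 0.700 + 0.020 = 0.056344.
u_3 = 0.056344 × 0.700 + 0.020 = 0.059441.
u_4 = 0.059441 × 0.700 + 0.020 = 0.061609.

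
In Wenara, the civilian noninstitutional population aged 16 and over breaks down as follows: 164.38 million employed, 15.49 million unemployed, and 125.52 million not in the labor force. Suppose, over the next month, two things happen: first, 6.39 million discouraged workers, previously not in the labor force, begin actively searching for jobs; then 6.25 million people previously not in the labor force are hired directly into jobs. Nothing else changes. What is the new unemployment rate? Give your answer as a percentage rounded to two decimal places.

New unemployment rate ≈ 11.37%.

Initially, labor force = 164.38 + 15.49 = 179.87 million, so u = 15.49/179.87 = 8.61%.
After the first change, unemployed and labor force both rise by 6.39 → E = 164.38, U = 21.88, labor force = 186.26 million.
After the second change, employed and labor force both rise by 6.25; unemployed unchanged → E = 170.63, U = 21.88, labor force = 192.51 million.
New unemployment rate = 21.88 / 192.51 = 11.37%.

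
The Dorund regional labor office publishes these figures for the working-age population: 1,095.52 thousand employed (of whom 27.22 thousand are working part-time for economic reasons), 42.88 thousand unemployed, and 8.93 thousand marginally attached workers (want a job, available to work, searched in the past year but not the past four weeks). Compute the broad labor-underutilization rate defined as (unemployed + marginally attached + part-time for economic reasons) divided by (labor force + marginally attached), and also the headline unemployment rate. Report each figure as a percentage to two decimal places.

Labor force = 1,095.52 + 42.88 = 1,138.40 thousand.
Numerator = 42.88 + 8.93 + 27.22 = 79.03 thousand.
Denominator = 1,138.40 + 8.93 = 1,147.33 thousand.
Broad rate = 79.03 / 1,147.33 = 6.89%.
Headline unemployment rate = 42.88 / 1,138.40 = 3.77%.

Broad underutilization rate ≈ 6.89%; headline unemployment rate ≈ 3.77%.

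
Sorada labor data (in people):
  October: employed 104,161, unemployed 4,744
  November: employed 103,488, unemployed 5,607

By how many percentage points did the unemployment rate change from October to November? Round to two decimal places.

October: labor force = 104,161 + 4,744 = 108,905; u = 4,744/108,905 = 4.36%.
November: labor force = 103,488 + 5,607 = 109,095; u = 5,607/109,095 = 5.14%.
Change = 5.14% − 4.36% = +0.78 pp.

The unemployment rate changed by +0.78 percentage points.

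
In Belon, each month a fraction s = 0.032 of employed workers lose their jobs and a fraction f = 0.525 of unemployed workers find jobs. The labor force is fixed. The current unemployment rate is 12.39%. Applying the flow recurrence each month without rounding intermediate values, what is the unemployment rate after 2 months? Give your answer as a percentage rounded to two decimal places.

Unemployment rate after two months ≈ 7.05%.

With a fixed labor force, u_{t+1} = u_t + s·(1−u_t) − f·u_t = u_t·(1−s−f) + s.
Here 1−s−f = 0.443 and s = 0.032.
u_1 = 0.123900 × 0.443 + 0.032 = 0.086888.
u_2 = 0.086888 × 0.443 + 0.032 = 0.070491.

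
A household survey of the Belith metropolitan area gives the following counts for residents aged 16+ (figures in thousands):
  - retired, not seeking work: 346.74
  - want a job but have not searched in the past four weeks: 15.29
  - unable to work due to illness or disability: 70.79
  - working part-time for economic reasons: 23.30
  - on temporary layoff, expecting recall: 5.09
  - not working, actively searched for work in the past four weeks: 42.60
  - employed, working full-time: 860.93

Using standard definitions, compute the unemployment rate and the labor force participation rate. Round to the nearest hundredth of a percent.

Unemployment rate ≈ 5.12%; labor force participation rate ≈ 68.29%.

Employed = 23.30 + 860.93 = 884.23 thousand (anyone who worked, including part-time for economic reasons, counts as employed).
Unemployed = 5.09 + 42.60 = 47.69 thousand (jobless and actively searching, or on temporary layoff).
Labor force = 884.23 + 47.69 = 931.92 thousand.
Not in labor force = 346.74 + 15.29 + 70.79 = 432.82 thousand (those not working and not actively searching are outside the labor force — including those who want a job but have given up searching).
Civilian working-age population = 931.92 + 432.82 = 1,364.74 thousand.
Unemployment rate = 47.69 / 931.92 = 5.12%.
Labor force participation rate = 931.92 / 1,364.74 = 68.29%.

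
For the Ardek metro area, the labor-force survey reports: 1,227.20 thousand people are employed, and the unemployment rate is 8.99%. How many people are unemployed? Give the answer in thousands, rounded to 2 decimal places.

Let U be the number unemployed. The labor force is E + U, and U/(E+U) = 0.0899.
So U = 0.0899 × 1,227.20 / (1 − 0.0899) = 110.3253 / 0.9101 ≈ 121.22 thousand.

About 121.22 thousand are unemployed.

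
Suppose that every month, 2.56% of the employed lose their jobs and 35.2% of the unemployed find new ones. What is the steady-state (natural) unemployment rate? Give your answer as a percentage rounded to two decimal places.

At steady state the flows balance: s·E = f·U, so U/(E+U) = s/(s+f).
u* = 2.56 / (2.56 + 35.2) = 2.56 / 37.76 = 6.78%.

Steady-state unemployment rate ≈ 6.78%.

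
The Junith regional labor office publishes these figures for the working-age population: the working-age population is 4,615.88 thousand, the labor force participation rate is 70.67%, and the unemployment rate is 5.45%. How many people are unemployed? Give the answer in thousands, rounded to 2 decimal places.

Labor force = 0.7067 × 4,615.88 = 3,262.04 thousand.
Unemployed = 0.0545 × 3,262.04 ≈ 177.78 thousand.

About 177.78 thousand are unemployed.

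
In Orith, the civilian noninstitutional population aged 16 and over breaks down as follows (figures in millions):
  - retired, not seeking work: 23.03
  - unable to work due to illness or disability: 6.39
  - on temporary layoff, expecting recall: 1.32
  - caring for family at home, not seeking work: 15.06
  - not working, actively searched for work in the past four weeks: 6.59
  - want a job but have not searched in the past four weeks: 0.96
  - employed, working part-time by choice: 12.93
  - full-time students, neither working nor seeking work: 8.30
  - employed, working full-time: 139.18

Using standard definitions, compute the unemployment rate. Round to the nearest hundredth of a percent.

Employed = 12.93 + 139.18 = 152.11 million.
Unemployed = 1.32 + 6.59 = 7.91 million (jobless and actively searching, or on temporary layoff).
Labor force = 152.11 + 7.91 = 160.02 million.
Unemployment rate = 7.91 / 160.02 = 4.94%.

Unemployment rate ≈ 4.94%.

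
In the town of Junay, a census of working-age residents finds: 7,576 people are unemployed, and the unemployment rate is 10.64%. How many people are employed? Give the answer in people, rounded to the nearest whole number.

About 63,627 are employed.

Labor force = U / u = 7,576 / 0.1064 ≈ 71,203.
Employed = labor force − unemployed = 71,203 − 7,576 = 63,627.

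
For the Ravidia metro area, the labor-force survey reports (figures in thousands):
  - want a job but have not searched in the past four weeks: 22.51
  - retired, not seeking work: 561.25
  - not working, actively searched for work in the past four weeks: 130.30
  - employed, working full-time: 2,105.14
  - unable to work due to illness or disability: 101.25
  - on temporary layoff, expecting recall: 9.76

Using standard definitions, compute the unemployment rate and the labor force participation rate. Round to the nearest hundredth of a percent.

Employed = 2,105.14 thousand.
Unemployed = 130.30 + 9.76 = 140.06 thousand (jobless and actively searching, or on temporary layoff).
Labor force = 2,105.14 + 140.06 = 2,245.20 thousand.
Not in labor force = 22.51 + 561.25 + 101.25 = 685.01 thousand (those not working and not actively searching are outside the labor force — including those who want a job but have given up searching).
Civilian working-age population = 2,245.20 + 685.01 = 2,930.21 thousand.
Unemployment rate = 140.06 / 2,245.20 = 6.24%.
Labor force participation rate = 2,245.20 / 2,930.21 = 76.62%.

Unemployment rate ≈ 6.24%; labor force participation rate ≈ 76.62%.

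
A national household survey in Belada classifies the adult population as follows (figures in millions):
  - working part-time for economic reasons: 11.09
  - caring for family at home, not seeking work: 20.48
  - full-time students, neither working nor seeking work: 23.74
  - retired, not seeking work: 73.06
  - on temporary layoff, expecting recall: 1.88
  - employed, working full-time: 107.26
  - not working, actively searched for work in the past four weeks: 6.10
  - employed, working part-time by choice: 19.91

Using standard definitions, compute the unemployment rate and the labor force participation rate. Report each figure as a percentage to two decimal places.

Unemployment rate ≈ 5.46%; labor force participation rate ≈ 55.49%.

Employed = 11.09 + 107.26 + 19.91 = 138.26 million (anyone who worked, including part-time for economic reasons, counts as employed).
Unemployed = 1.88 + 6.10 = 7.98 million (jobless and actively searching, or on temporary layoff).
Labor force = 138.26 + 7.98 = 146.24 million.
Not in labor force = 20.48 + 23.74 + 73.06 = 117.28 million (those not working and not actively searching are outside the labor force).
Civilian working-age population = 146.24 + 117.28 = 263.52 million.
Unemployment rate = 7.98 / 146.24 = 5.46%.
Labor force participation rate = 146.24 / 263.52 = 55.49%.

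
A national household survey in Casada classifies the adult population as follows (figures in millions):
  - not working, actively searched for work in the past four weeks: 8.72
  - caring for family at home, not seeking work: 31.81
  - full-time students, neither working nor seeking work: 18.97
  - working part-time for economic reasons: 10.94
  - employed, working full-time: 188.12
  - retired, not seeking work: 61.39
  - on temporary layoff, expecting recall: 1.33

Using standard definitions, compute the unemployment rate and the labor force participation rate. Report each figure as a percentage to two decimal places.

Employed = 10.94 + 188.12 = 199.06 million (anyone who worked, including part-time for economic reasons, counts as employed).
Unemployed = 8.72 + 1.33 = 10.05 million (jobless and actively searching, or on temporary layoff).
Labor force = 199.06 + 10.05 = 209.11 million.
Not in labor force = 31.81 + 18.97 + 61.39 = 112.17 million (those not working and not actively searching are outside the labor force).
Civilian working-age population = 209.11 + 112.17 = 321.28 million.
Unemployment rate = 10.05 / 209.11 = 4.81%.
Labor force participation rate = 209.11 / 321.28 = 65.09%.

Unemployment rate ≈ 4.81%; labor force participation rate ≈ 65.09%.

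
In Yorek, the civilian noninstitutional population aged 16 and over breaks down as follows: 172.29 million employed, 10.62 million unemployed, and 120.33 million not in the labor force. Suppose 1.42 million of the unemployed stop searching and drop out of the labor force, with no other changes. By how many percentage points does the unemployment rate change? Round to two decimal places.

Initially, labor force = 172.29 + 10.62 = 182.91 million, so u = 10.62/182.91 = 5.81%.
After the change, unemployed and labor force both fall by 1.42 → E = 172.29, U = 9.20, labor force = 181.49 million.
New unemployment rate = 9.20 / 181.49 = 5.07%.
Change = 5.07% − 5.81% = −0.74 percentage points.

The unemployment rate changes by −0.74 percentage points.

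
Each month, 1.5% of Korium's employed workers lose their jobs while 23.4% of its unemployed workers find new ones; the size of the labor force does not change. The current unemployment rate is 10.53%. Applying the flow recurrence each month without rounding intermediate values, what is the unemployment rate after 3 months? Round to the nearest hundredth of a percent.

Unemployment rate after three months ≈ 7.93%.

With a fixed labor force, u_{t+1} = u_t + s·(1−u_t) − f·u_t = u_t·(1−s−f) + s.
Here 1−s−f = 0.751 and s = 0.015.
u_1 = 0.105300 × 0.751 + 0.015 = 0.094080.
u_2 = 0.094080 × 0.751 + 0.015 = 0.085654.
u_3 = 0.085654 × 0.751 + 0.015 = 0.079326.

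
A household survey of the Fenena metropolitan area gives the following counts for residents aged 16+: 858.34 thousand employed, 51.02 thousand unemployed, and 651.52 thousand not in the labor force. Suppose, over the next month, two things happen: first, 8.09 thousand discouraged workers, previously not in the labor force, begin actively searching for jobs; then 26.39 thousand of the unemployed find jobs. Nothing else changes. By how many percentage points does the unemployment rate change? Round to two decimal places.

Initially, labor force = 858.34 + 51.02 = 909.36 thousand, so u = 51.02/909.36 = 5.61%.
After the first change, unemployed and labor force both rise by 8.09 → E = 858.34, U = 59.11, labor force = 917.45 thousand.
After the second change, unemployed falls and employed rises by 26.39; labor force unchanged → E = 884.73, U = 32.72, labor force = 917.45 thousand.
New unemployment rate = 32.72 / 917.45 = 3.57%.
Change = 3.57% − 5.61% = −2.04 percentage points.

The unemployment rate changes by −2.04 percentage points.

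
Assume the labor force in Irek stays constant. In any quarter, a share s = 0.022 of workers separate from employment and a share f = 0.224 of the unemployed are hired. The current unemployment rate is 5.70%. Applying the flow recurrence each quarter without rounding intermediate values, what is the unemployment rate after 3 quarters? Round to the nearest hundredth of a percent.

With a fixed labor force, u_{t+1} = u_t + s·(1−u_t) − f·u_t = u_t·(1−s−f) + s.
Here 1−s−f = 0.754 and s = 0.022.
u_1 = 0.057000 × 0.754 + 0.022 = 0.064978.
u_2 = 0.064978 × 0.754 + 0.022 = 0.070993.
u_3 = 0.070993 × 0.754 + 0.022 = 0.075529.

Unemployment rate after three quarters ≈ 7.55%.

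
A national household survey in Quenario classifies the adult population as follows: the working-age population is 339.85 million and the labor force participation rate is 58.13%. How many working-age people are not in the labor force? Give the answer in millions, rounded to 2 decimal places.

About 142.30 million are not in the labor force.

Share not in the labor force = 1 − 0.5813 = 0.4187.
Not in labor force = 0.4187 × 339.85 ≈ 142.30 million.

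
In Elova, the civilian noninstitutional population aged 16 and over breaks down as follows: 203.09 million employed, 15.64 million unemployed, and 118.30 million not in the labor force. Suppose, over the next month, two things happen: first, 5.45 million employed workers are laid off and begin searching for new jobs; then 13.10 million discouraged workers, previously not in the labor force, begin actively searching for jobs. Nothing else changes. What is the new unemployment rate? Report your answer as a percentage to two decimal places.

New unemployment rate ≈ 14.75%.

Initially, labor force = 203.09 + 15.64 = 218.73 million, so u = 15.64/218.73 = 7.15%.
After the first change, employed falls and unemployed rises by 5.45; labor force unchanged → E = 197.64, U = 21.09, labor force = 218.73 million.
After the second change, unemployed and labor force both rise by 13.10 → E = 197.64, U = 34.19, labor force = 231.83 million.
New unemployment rate = 34.19 / 231.83 = 14.75%.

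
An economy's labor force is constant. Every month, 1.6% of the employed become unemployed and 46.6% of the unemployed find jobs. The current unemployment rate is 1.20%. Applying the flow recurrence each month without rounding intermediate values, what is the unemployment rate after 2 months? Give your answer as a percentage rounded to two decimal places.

Unemployment rate after two months ≈ 2.75%.

With a fixed labor force, u_{t+1} = u_t + s·(1−u_t) − f·u_t = u_t·(1−s−f) + s.
Here 1−s−f = 0.518 and s = 0.016.
u_1 = 0.012000 × 0.518 + 0.016 = 0.022216.
u_2 = 0.022216 × 0.518 + 0.016 = 0.027508.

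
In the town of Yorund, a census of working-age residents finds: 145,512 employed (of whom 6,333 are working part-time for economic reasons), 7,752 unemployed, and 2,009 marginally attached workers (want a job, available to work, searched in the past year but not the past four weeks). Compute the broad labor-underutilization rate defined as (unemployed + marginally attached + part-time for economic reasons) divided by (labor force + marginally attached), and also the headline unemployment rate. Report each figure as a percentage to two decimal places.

Labor force = 145,512 + 7,752 = 153,264.
Numerator = 7,752 + 2,009 + 6,333 = 16,094.
Denominator = 153,264 + 2,009 = 155,273.
Broad rate = 16,094 / 155,273 = 10.36%.
Headline unemployment rate = 7,752 / 153,264 = 5.06%.

Broad underutilization rate ≈ 10.36%; headline unemployment rate ≈ 5.06%.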